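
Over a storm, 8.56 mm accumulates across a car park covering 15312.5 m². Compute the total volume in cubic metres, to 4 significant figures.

131.1 cubic metres

1 mm over 1 m² is 1 L, so volume = 8.56 × 15312.5 = 131075 L = 131.1 m³.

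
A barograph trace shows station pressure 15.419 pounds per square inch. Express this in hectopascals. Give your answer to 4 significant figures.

1063 hPa

1 psi = 68.9476 hPa, so 15.419 × 68.9476 = 1063 hPa.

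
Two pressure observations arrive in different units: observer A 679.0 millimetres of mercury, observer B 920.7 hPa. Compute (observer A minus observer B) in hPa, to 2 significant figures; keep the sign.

observer A: 679.0 mmHg = 905.26 hPa.
Difference: 905.26 − 920.70 = -15 hPa.

-15 hPa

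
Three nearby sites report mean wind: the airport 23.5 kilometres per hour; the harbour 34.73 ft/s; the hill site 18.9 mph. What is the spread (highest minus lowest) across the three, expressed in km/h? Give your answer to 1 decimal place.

the harbour: 34.73 ft/s = 38.109 km/h.
the hill site: 18.9 mph = 30.417 km/h.
Spread: 38.109 − 23.500 = 14.6 km/h.

14.6 km/h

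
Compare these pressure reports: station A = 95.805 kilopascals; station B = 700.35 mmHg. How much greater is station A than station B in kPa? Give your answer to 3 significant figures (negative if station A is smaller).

station B: 700.35 mmHg = 93.3723 kPa.
Difference: 95.8050 − 93.3723 = 2.43 kPa.

2.43 kPa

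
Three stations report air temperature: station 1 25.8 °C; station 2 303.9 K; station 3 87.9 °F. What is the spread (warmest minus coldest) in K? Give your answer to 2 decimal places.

5.26 K

station 2: 303.9 K = 30.750 °C.
station 3: 87.9 °F = 31.056 °C.
Spread: 31.056 − 25.800 = 5.256 °C.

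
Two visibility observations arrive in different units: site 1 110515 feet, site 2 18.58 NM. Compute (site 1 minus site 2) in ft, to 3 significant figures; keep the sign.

-2380 ft

site 2: 18.58 nmi = 112894.23 ft.
Difference: 110515.00 − 112894.23 = -2380 ft.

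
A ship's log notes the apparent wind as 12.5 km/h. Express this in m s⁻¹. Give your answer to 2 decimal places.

1 km/h = 0.277778 m/s, so 12.5 × 0.277778 = 3.47 m/s.

3.47 m/s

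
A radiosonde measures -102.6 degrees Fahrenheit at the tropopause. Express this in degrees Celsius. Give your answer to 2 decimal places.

°C = (°F − 32) × 5/9 = (-102.6 − 32) / 1.8 = -74.78 °C.

-74.78 °C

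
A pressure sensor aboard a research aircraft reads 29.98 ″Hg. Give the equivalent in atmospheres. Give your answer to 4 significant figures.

1 inHg = 0.0334211 atm, so 29.98 × 0.0334211 = 1.002 atm.

1.002 atm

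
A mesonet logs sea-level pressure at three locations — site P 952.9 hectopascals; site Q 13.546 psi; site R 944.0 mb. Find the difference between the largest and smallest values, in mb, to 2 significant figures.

19 mb

site P: 952.9 hPa = 952.90 mb.
site Q: 13.546 psi = 933.96 mb.
Spread: 952.90 − 933.96 = 19 mb.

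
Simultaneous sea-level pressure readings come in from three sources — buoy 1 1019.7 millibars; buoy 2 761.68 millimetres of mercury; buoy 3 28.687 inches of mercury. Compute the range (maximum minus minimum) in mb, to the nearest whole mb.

buoy 2: 761.68 mmHg = 1015.49 mb.
buoy 3: 28.687 inHg = 971.45 mb.
Spread: 1019.70 − 971.45 = 48 mb.

48 mb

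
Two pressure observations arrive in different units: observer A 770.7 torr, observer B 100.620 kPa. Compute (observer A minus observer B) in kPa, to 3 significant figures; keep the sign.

2.13 kPa

observer A: 770.7 mmHg = 102.7516 kPa.
Difference: 102.7516 − 100.6200 = 2.13 kPa.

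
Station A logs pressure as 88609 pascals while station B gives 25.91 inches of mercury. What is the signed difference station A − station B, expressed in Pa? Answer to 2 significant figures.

station B: 25.91 inHg = 87741.34 Pa.
Difference: 88609.00 − 87741.34 = 870 Pa.

870 Pa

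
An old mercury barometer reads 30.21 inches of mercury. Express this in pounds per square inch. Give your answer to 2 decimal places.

1 inHg = 0.491154 psi, so 30.21 × 0.491154 = 14.84 psi.

14.84 psi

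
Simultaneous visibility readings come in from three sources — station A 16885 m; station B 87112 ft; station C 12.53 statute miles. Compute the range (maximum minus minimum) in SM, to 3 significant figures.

station A: 16885 m = 10.4919 SM.
station B: 87112 ft = 16.4985 SM.
Spread: 16.4985 − 10.4919 = 6.01 SM.

6.01 SM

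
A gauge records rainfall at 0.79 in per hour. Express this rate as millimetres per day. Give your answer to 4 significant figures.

481.6 mm/day

0.79 in/hour × 25.4 mm/in × 24 hour/day = 481.6 mm/day.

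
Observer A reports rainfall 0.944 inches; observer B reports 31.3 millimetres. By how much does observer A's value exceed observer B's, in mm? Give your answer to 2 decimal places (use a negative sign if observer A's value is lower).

observer A: 0.944 in = 23.9776 mm.
Difference: 23.9776 − 31.3000 = -7.32 mm.

-7.32 mm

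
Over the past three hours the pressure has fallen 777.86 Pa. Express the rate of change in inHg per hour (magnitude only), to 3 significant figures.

0.0766 inHg per hour

777.86 Pa / 3 h × 0.0002953 inHg/Pa = 0.0766 inHg/h.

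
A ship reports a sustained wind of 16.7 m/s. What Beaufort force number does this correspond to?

Beaufort force 7

16.7 m/s lies in the Beaufort 7 band (near gale, 13.9–17.1 m/s).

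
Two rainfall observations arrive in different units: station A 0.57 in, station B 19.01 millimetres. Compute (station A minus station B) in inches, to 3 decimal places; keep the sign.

-0.178 in

station B: 19.01 mm = 0.74843 in.
Difference: 0.57000 − 0.74843 = -0.178 in.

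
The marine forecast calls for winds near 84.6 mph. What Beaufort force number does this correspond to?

Beaufort force 12

84.6 mph = 37.8 m/s, which is Beaufort 12 (hurricane force, ≥32.7 m/s).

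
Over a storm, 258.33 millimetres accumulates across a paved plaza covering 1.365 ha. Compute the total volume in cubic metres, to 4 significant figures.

Area: 1.365 ha = 13650 m².
1 mm over 1 m² is 1 L, so volume = 258.33 × 13650 = 3526204.5 L = 3526 m³.

3526 cubic metres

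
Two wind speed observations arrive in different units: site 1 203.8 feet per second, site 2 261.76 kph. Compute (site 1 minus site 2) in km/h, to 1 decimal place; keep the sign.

-38.1 km/h

site 1: 203.8 ft/s = 223.626 km/h.
Difference: 223.626 − 261.760 = -38.1 km/h.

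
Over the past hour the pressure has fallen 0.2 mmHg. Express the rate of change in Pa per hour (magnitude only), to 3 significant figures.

26.7 Pa per hour

0.2 mmHg / 1 h × 133.322 Pa/mmHg = 26.7 Pa/h.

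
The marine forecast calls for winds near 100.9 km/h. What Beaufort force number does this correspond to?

100.9 km/h = 28.0 m/s, which is Beaufort 10 (storm, 24.5–28.4 m/s).

Beaufort force 10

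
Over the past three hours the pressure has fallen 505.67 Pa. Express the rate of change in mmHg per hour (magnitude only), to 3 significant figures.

1.26 mmHg per hour

505.67 Pa / 3 h × 0.00750062 mmHg/Pa = 1.26 mmHg/h.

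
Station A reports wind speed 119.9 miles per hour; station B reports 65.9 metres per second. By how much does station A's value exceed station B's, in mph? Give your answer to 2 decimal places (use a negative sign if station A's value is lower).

-27.51 mph

station B: 65.9 m/s = 147.4141 mph.
Difference: 119.9000 − 147.4141 = -27.51 mph.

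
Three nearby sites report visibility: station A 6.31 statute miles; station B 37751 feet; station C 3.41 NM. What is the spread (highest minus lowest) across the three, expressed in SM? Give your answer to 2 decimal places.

station B: 37751 ft = 7.1498 SM.
station C: 3.41 nmi = 3.9242 SM.
Spread: 7.1498 − 3.9242 = 3.23 SM.

3.23 SM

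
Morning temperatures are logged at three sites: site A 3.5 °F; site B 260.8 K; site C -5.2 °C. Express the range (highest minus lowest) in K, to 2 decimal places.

10.63 K

site A: 3.5 °F = -15.833 °C.
site B: 260.8 K = -12.350 °C.
Spread: (-5.200) − (-15.833) = 10.633 °C.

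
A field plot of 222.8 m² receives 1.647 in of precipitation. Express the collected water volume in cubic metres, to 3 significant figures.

9.32 cubic metres

Depth: 1.647 in × 25.4 = 41.8338 mm.
1 mm over 1 m² is 1 L, so volume = 41.8338 × 222.8 = 9320.5706 L = 9.32 m³.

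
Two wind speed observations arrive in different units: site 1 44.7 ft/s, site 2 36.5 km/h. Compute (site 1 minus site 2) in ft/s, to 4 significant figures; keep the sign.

site 2: 36.5 km/h = 33.2641 ft/s.
Difference: 44.7000 − 33.2641 = 11.44 ft/s.

11.44 ft/s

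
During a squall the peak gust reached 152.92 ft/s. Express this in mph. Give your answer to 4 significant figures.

1 ft/s = 0.681818 mph, so 152.92 × 0.681818 = 104.3 mph.

104.3 mph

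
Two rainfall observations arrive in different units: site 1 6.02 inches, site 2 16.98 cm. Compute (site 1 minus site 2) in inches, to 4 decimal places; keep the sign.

site 2: 16.98 cm = 6.685039 in.
Difference: 6.020000 − 6.685039 = -0.6650 in.

-0.6650 in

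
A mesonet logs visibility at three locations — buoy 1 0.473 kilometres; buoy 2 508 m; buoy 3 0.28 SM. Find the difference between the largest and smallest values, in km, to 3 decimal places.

buoy 2: 508 m = 0.50800 km.
buoy 3: 0.28 SM = 0.45062 km.
Spread: 0.50800 − 0.45062 = 0.057 km.

0.057 km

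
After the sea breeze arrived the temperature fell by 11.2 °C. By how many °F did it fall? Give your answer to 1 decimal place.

For a temperature change the 32° offset cancels: Δ°F = 11.2 × 1.8 = 20.2 °F.

20.2 °F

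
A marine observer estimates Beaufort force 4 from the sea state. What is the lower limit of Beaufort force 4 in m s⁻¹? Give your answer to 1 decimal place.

5.5 m/s

Beaufort 4 (moderate breeze) spans 5.5–7.9 m/s.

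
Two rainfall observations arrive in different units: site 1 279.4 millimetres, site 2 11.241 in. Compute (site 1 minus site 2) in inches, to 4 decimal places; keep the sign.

-0.2410 in

site 1: 279.4 mm = 11.000000 in.
Difference: 11.000000 − 11.241000 = -0.2410 in.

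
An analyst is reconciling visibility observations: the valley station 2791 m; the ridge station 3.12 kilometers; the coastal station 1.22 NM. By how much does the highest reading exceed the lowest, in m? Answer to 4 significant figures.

the ridge station: 3.12 km = 3120.000 m.
the coastal station: 1.22 nmi = 2259.440 m.
Spread: 3120.000 − 2259.440 = 860.6 m.

860.6 m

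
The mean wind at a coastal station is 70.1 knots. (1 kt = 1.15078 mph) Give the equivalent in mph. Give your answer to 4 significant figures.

80.67 mph

1 kt = 1.15078 mph, so 70.1 × 1.15078 = 80.67 mph.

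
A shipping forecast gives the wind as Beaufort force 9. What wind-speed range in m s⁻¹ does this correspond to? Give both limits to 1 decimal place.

Beaufort 9 (strong gale) spans 20.8–24.4 m/s.

20.8 to 24.4 m/s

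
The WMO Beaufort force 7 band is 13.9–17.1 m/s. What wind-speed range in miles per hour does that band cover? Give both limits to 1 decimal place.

13.9–17.1 m/s × 2.237 = 31.1–38.3 mph.

31.1 to 38.3 mph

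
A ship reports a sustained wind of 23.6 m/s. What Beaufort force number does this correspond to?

23.6 m/s lies in the Beaufort 9 band (strong gale, 20.8–24.4 m/s).

Beaufort force 9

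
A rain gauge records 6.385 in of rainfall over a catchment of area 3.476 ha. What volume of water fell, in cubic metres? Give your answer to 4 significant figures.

Depth: 6.385 in × 25.4 = 162.179 mm.
Area: 3.476 ha = 34760 m².
1 mm over 1 m² is 1 L, so volume = 162.179 × 34760 = 5637342 L = 5637 m³.

5637 cubic metres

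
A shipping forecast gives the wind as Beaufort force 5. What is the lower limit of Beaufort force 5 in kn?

17 kt

Beaufort 5 (fresh breeze) spans 17–21 knots.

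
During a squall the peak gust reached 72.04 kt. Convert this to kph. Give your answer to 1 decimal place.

1 kt = 1.852 km/h, so 72.04 × 1.852 = 133.4 km/h.

133.4 km/h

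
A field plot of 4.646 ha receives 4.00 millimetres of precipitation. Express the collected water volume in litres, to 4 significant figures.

185800 litres

Area: 4.646 ha = 46460 m².
1 mm over 1 m² is 1 L, so volume = 4 × 46460 = 185840 L ≈ 185800 L.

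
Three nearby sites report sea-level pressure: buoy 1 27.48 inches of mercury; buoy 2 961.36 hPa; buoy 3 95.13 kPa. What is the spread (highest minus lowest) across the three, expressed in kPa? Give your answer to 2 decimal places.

3.08 kPa

buoy 1: 27.48 inHg = 93.0580 kPa.
buoy 2: 961.36 hPa = 96.1360 kPa.
Spread: 96.1360 − 93.0580 = 3.08 kPa.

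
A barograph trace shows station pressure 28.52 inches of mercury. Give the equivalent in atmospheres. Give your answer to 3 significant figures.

1 inHg = 0.0334211 atm, so 28.52 × 0.0334211 = 0.953 atm.

0.953 atm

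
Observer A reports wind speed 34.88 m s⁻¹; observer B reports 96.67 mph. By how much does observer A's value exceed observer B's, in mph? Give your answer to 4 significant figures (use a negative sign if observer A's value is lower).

observer A: 34.88 m/s = 78.0243 mph.
Difference: 78.0243 − 96.6700 = -18.65 mph.

-18.65 mph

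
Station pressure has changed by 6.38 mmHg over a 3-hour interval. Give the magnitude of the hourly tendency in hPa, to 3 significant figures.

2.84 hPa per hour

6.38 mmHg / 3 h × 1.33322 hPa/mmHg = 2.84 hPa/h.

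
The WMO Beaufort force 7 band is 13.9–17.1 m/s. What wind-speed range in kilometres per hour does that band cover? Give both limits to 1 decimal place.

50.0 to 61.6 km/h

13.9–17.1 m/s × 3.6 = 50.0–61.6 km/h.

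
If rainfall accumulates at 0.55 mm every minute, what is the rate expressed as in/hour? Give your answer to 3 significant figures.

1.30 in/hour

0.55 mm/minute × 0.0393701 in/mm × 60 minute/hour = 1.30 in/hour.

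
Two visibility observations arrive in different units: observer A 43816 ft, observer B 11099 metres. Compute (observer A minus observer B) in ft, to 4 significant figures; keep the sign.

7402 ft

observer B: 11099 m = 36414.04 ft.
Difference: 43816.00 − 36414.04 = 7402 ft.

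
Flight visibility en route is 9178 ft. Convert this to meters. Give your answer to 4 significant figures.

2797 m

1 ft = 0.3048 m, so 9178 × 0.3048 = 2797 m.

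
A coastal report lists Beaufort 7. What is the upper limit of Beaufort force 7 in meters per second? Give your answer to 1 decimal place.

17.1 m/s

Beaufort 7 (near gale) spans 13.9–17.1 m/s.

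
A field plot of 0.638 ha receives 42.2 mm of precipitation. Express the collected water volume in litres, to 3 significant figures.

Area: 0.638 ha = 6380 m².
1 mm over 1 m² is 1 L, so volume = 42.2 × 6380 = 269236 L ≈ 269000 L.

269000 litres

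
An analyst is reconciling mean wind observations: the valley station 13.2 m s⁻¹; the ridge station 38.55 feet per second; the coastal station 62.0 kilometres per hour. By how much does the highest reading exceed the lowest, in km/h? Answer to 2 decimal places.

the valley station: 13.2 m/s = 47.5200 km/h.
the ridge station: 38.55 ft/s = 42.3001 km/h.
Spread: 62.0000 − 42.3001 = 19.70 km/h.

19.70 km/h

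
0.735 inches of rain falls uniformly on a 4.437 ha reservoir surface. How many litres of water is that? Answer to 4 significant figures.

828300 litres

Depth: 0.735 in × 25.4 = 18.669 mm.
Area: 4.437 ha = 44370 m².
1 mm over 1 m² is 1 L, so volume = 18.669 × 44370 = 828343.53 L ≈ 828300 L.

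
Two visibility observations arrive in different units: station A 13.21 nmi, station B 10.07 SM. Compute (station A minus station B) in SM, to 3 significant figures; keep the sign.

station A: 13.21 nmi = 15.2018 SM.
Difference: 15.2018 − 10.0700 = 5.13 SM.

5.13 SM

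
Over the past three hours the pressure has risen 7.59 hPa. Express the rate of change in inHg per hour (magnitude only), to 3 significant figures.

0.0747 inHg per hour

7.59 hPa / 3 h × 0.02953 inHg/hPa = 0.0747 inHg/h.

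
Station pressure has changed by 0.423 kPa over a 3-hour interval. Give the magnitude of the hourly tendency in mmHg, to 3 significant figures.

0.423 kPa / 3 h × 7.50062 mmHg/kPa = 1.06 mmHg/h.

1.06 mmHg per hour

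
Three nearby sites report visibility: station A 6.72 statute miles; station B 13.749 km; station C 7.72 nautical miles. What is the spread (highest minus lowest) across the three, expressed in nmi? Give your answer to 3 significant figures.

1.88 nmi

station A: 6.72 SM = 5.8395 nmi.
station B: 13.749 km = 7.4239 nmi.
Spread: 7.7200 − 5.8395 = 1.88 nmi.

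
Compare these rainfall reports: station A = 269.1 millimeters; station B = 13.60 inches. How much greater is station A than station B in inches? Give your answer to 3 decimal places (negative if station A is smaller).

-3.006 in

station A: 269.1 mm = 10.59449 in.
Difference: 10.59449 − 13.60000 = -3.006 in.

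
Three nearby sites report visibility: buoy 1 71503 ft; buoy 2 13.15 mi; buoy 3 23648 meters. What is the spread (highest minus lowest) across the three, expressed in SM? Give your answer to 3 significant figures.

1.54 SM

buoy 1: 71503 ft = 13.5422 SM.
buoy 3: 23648 m = 14.6942 SM.
Spread: 14.6942 − 13.1500 = 1.54 SM.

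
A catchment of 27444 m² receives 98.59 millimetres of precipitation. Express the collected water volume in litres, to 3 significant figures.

2710000 litres

1 mm over 1 m² is 1 L, so volume = 98.59 × 27444 = 2705704 L ≈ 2710000 L.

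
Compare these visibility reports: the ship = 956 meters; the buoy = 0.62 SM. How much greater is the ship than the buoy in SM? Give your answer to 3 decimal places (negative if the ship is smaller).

-0.026 SM

the ship: 956 m = 0.59403 SM.
Difference: 0.59403 − 0.62000 = -0.026 SM.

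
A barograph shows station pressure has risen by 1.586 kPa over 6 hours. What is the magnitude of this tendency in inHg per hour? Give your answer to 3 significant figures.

0.0781 inHg per hour

1.586 kPa / 6 h × 0.2953 inHg/kPa = 0.0781 inHg/h.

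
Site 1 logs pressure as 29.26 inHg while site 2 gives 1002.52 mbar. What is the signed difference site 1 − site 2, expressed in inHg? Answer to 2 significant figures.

-0.34 inHg

site 2: 1002.52 mb = 29.6044 inHg.
Difference: 29.2600 − 29.6044 = -0.34 inHg.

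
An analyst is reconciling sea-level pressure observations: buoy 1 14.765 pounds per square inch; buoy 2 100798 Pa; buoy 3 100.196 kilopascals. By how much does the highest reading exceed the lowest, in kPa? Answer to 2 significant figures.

1.6 kPa

buoy 1: 14.765 psi = 101.801 kPa.
buoy 2: 100798 Pa = 100.798 kPa.
Spread: 101.801 − 100.196 = 1.6 kPa.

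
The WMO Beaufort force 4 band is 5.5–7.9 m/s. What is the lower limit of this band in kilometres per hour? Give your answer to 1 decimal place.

19.8 km/h

5.5–7.9 m/s × 3.6 = 19.8–28.4 km/h.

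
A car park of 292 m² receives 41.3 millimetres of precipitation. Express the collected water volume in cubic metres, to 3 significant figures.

1 mm over 1 m² is 1 L, so volume = 41.3 × 292 = 12059.6 L = 12.1 m³.

12.1 cubic metres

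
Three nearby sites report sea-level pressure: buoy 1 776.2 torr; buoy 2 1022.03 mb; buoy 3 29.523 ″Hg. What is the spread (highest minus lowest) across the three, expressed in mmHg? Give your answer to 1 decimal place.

26.3 mmHg

buoy 2: 1022.03 mb = 766.585 mmHg.
buoy 3: 29.523 inHg = 749.884 mmHg.
Spread: 776.200 − 749.884 = 26.3 mmHg.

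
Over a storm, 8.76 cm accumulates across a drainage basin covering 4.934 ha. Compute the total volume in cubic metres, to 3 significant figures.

Depth: 8.76 cm × 10 = 87.6 mm.
Area: 4.934 ha = 49340 m².
1 mm over 1 m² is 1 L, so volume = 87.6 × 49340 = 4322184 L = 4320 m³.

4320 cubic metres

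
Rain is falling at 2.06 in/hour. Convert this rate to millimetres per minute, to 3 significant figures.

2.06 in/hour × 25.4 mm/in × 0.0166667 hour/minute = 0.872 mm/minute.

0.872 mm/minute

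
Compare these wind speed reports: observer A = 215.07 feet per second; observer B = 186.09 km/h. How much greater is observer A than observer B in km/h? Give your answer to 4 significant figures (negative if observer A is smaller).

49.90 km/h

observer A: 215.07 ft/s = 235.9920 km/h.
Difference: 235.9920 − 186.0900 = 49.90 km/h.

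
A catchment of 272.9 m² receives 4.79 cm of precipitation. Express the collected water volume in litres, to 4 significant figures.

13070 litres

Depth: 4.79 cm × 10 = 47.9 mm.
1 mm over 1 m² is 1 L, so volume = 47.9 × 272.9 = 13071.91 L ≈ 13070 L.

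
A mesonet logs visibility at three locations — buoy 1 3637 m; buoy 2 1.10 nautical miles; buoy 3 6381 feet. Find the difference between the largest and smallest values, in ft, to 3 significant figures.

5550 ft

buoy 1: 3637 m = 11932.41 ft.
buoy 2: 1.10 nmi = 6683.73 ft.
Spread: 11932.41 − 6381.00 = 5550 ft.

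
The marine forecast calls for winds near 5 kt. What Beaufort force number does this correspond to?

Beaufort force 2

5 kt lies in the Beaufort 2 band (light breeze, 4–6 kt).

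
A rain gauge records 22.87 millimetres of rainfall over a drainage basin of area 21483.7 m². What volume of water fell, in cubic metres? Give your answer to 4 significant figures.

1 mm over 1 m² is 1 L, so volume = 22.87 × 21483.7 = 491332.22 L = 491.3 m³.

491.3 cubic metres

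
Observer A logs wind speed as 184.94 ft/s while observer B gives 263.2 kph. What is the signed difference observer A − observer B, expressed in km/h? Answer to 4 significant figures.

observer A: 184.94 ft/s = 202.9310 km/h.
Difference: 202.9310 − 263.2000 = -60.27 km/h.

-60.27 km/h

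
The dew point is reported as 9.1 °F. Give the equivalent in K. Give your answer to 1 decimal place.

260.4 K

First to °C: -12.72 °C.
Then to K: 260.4 K.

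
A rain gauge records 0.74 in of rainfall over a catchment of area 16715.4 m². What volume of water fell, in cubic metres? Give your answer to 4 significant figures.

314.2 cubic metres

Depth: 0.74 in × 25.4 = 18.796 mm.
1 mm over 1 m² is 1 L, so volume = 18.796 × 16715.4 = 314182.66 L = 314.2 m³.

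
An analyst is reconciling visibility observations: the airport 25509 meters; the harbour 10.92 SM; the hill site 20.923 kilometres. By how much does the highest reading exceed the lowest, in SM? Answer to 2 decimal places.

the airport: 25509 m = 15.8506 SM.
the hill site: 20.923 km = 13.0009 SM.
Spread: 15.8506 − 10.9200 = 4.93 SM.

4.93 SM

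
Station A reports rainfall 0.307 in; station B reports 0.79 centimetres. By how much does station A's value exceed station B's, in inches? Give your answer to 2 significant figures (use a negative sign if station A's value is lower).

-0.0040 in

station B: 0.79 cm = 0.311024 in.
Difference: 0.307000 − 0.311024 = -0.0040 in.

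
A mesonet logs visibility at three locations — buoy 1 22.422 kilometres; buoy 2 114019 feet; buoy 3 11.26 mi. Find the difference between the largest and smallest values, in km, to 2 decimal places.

16.63 km

buoy 2: 114019 ft = 34.7530 km.
buoy 3: 11.26 SM = 18.1212 km.
Spread: 34.7530 − 18.1212 = 16.63 km.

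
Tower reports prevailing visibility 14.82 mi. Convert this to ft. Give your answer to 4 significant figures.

1 SM = 5280 ft, so 14.82 × 5280 = 78250 ft.

78250 ft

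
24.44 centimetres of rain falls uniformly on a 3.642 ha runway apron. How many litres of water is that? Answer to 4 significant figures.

8901000 litres

Depth: 24.44 cm × 10 = 244.4 mm.
Area: 3.642 ha = 36420 m².
1 mm over 1 m² is 1 L, so volume = 244.4 × 36420 = 8901048 L ≈ 8901000 L.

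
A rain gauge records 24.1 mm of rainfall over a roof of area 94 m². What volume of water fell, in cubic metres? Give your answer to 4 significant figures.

2.265 cubic metres

1 mm over 1 m² is 1 L, so volume = 24.1 × 94 = 2265.4 L = 2.265 m³.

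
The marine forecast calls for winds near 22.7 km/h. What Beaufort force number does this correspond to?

22.7 km/h = 6.3 m/s, which is Beaufort 4 (moderate breeze, 5.5–7.9 m/s).

Beaufort force 4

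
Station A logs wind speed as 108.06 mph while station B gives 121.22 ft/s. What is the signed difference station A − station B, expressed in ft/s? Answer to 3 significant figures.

37.3 ft/s

station A: 108.06 mph = 158.488 ft/s.
Difference: 158.488 − 121.220 = 37.3 ft/s.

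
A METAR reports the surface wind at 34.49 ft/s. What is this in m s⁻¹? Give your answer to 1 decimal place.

1 ft/s = 0.3048 m/s, so 34.49 × 0.3048 = 10.5 m/s.

10.5 m/s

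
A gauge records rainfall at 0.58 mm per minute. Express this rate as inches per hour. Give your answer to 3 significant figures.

0.58 mm/minute × 0.0393701 in/mm × 60 minute/hour = 1.37 in/hour.

1.37 in/hour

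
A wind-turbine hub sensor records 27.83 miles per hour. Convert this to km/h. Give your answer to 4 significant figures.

44.79 km/h

1 mph = 1.60934 km/h, so 27.83 × 1.60934 = 44.79 km/h.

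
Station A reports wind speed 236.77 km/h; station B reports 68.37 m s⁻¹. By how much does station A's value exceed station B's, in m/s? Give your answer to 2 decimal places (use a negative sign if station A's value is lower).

station A: 236.77 km/h = 65.7694 m/s.
Difference: 65.7694 − 68.3700 = -2.60 m/s.

-2.60 m/s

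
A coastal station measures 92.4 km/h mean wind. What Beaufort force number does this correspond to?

92.4 km/h = 25.7 m/s, which is Beaufort 10 (storm, 24.5–28.4 m/s).

Beaufort force 10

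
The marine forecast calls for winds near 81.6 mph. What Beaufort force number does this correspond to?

Beaufort force 12

81.6 mph = 36.5 m/s, which is Beaufort 12 (hurricane force, ≥32.7 m/s).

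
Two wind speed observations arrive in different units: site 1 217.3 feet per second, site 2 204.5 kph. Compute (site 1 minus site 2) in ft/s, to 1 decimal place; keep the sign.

site 2: 204.5 km/h = 186.370 ft/s.
Difference: 217.300 − 186.370 = 30.9 ft/s.

30.9 ft/s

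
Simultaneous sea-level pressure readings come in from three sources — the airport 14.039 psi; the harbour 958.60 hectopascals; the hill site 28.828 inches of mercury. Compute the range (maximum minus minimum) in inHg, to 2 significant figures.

0.52 inHg

the airport: 14.039 psi = 28.5837 inHg.
the harbour: 958.60 hPa = 28.3074 inHg.
Spread: 28.8280 − 28.3074 = 0.52 inHg.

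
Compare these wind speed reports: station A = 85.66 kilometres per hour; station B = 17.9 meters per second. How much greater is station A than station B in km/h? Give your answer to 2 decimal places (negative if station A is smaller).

21.22 km/h

station B: 17.9 m/s = 64.4400 km/h.
Difference: 85.6600 − 64.4400 = 21.22 km/h.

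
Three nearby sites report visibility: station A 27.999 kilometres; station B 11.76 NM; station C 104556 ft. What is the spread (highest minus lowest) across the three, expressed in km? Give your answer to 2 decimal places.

station B: 11.76 nmi = 21.7795 km.
station C: 104556 ft = 31.8687 km.
Spread: 31.8687 − 21.7795 = 10.09 km.

10.09 km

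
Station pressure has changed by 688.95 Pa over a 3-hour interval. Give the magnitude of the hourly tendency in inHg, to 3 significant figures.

0.0678 inHg per hour

688.95 Pa / 3 h × 0.0002953 inHg/Pa = 0.0678 inHg/h.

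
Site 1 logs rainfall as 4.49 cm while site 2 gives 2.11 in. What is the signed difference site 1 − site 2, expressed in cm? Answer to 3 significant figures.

-0.869 cm

site 2: 2.11 in = 5.35940 cm.
Difference: 4.49000 − 5.35940 = -0.869 cm.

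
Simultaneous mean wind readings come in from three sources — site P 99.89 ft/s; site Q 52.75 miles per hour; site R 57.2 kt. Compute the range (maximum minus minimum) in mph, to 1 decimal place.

15.4 mph

site P: 99.89 ft/s = 68.107 mph.
site R: 57.2 kt = 65.825 mph.
Spread: 68.107 − 52.750 = 15.4 mph.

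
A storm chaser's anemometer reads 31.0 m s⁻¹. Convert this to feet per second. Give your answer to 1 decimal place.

101.7 ft/s

1 m/s = 3.28084 ft/s, so 31.0 × 3.28084 = 101.7 ft/s.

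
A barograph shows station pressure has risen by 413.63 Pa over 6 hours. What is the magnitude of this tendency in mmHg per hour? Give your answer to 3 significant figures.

0.517 mmHg per hour

413.63 Pa / 6 h × 0.00750062 mmHg/Pa = 0.517 mmHg/h.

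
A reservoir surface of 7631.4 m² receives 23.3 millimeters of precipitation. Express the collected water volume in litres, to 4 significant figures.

1 mm over 1 m² is 1 L, so volume = 23.3 × 7631.4 = 177811.62 L ≈ 177800 L.

177800 litres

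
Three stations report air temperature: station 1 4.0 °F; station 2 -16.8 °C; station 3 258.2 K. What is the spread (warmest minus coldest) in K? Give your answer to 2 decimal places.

station 1: 4.0 °F = -15.556 °C.
station 3: 258.2 K = -14.950 °C.
Spread: (-14.950) − (-16.800) = 1.850 °C.

1.85 K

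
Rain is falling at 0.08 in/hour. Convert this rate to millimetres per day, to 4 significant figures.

0.08 in/hour × 25.4 mm/in × 24 hour/day = 48.77 mm/day.

48.77 mm/day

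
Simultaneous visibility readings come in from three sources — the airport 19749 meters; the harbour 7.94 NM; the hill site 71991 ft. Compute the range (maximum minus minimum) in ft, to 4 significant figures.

23750 ft

the airport: 19749 m = 64793.31 ft.
the harbour: 7.94 nmi = 48244.36 ft.
Spread: 71991.00 − 48244.36 = 23750 ft.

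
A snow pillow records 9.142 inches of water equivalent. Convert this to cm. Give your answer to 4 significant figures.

23.22 cm

1 in = 2.54 cm, so 9.142 × 2.54 = 23.22 cm.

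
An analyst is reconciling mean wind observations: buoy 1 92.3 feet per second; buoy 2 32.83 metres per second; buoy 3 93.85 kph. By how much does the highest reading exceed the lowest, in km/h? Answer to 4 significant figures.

24.34 km/h

buoy 1: 92.3 ft/s = 101.2789 km/h.
buoy 2: 32.83 m/s = 118.1880 km/h.
Spread: 118.1880 − 93.8500 = 24.34 km/h.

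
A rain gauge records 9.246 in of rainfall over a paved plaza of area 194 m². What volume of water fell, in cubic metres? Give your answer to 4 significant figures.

Depth: 9.246 in × 25.4 = 234.8484 mm.
1 mm over 1 m² is 1 L, so volume = 234.8484 × 194 = 45560.59 L = 45.56 m³.

45.56 cubic metres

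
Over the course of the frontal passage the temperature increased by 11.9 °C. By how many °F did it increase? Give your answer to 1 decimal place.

For a temperature change the 32° offset cancels: Δ°F = 11.9 × 1.8 = 21.4 °F.

21.4 °F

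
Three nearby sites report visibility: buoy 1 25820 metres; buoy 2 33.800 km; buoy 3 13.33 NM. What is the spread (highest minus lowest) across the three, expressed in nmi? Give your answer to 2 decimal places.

buoy 1: 25820 m = 13.9417 nmi.
buoy 2: 33.800 km = 18.2505 nmi.
Spread: 18.2505 − 13.3300 = 4.92 nmi.

4.92 nmi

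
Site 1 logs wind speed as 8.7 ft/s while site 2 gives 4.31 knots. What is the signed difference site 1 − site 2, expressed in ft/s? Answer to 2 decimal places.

site 2: 4.31 kt = 7.2745 ft/s.
Difference: 8.7000 − 7.2745 = 1.43 ft/s.

1.43 ft/s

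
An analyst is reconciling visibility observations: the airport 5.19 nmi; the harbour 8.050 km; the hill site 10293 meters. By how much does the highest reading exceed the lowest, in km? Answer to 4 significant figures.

2.243 km

the airport: 5.19 nmi = 9.61188 km.
the hill site: 10293 m = 10.29300 km.
Spread: 10.29300 − 8.05000 = 2.243 km.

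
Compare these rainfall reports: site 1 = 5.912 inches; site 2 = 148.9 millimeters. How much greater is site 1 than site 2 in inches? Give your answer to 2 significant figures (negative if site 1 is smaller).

0.050 in

site 2: 148.9 mm = 5.86220 in.
Difference: 5.91200 − 5.86220 = 0.050 in.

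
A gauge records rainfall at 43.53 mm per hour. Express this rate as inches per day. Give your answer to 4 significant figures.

41.13 in/day

43.53 mm/hour × 0.0393701 in/mm × 24 hour/day = 41.13 in/day.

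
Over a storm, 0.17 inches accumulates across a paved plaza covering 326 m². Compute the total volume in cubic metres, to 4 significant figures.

Depth: 0.17 in × 25.4 = 4.318 mm.
1 mm over 1 m² is 1 L, so volume = 4.318 × 326 = 1407.668 L = 1.408 m³.

1.408 cubic metres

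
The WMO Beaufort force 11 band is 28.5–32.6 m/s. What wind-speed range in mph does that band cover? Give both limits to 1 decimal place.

28.5–32.6 m/s × 2.237 = 63.8–72.9 mph.

63.8 to 72.9 mph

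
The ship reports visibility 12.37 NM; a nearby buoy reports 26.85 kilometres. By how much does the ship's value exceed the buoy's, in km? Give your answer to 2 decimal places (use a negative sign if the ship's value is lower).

the ship: 12.37 nmi = 22.9092 km.
Difference: 22.9092 − 26.8500 = -3.94 km.

-3.94 km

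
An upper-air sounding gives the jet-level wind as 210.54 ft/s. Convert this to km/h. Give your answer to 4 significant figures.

231.0 km/h

1 ft/s = 1.09728 km/h, so 210.54 × 1.09728 = 231.0 km/h.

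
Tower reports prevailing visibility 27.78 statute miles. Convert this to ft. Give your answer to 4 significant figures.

1 SM = 5280 ft, so 27.78 × 5280 = 146700 ft.

146700 ft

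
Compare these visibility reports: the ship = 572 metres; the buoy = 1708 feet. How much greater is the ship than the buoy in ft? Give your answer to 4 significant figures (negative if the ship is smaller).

the ship: 572 m = 1876.640 ft.
Difference: 1876.640 − 1708.000 = 168.6 ft.

168.6 ft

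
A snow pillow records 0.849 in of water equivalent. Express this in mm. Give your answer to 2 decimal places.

1 in = 25.4 mm, so 0.849 × 25.4 = 21.56 mm.

21.56 mm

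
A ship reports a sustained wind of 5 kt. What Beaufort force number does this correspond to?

Beaufort force 2

5 kt lies in the Beaufort 2 band (light breeze, 4–6 kt).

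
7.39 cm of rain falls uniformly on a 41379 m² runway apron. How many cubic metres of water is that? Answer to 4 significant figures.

3058 cubic metres

Depth: 7.39 cm × 10 = 73.9 mm.
1 mm over 1 m² is 1 L, so volume = 73.9 × 41379 = 3057908.1 L = 3058 m³.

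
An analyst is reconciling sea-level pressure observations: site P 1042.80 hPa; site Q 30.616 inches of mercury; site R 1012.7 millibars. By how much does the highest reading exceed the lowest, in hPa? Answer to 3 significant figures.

site Q: 30.616 inHg = 1036.777 hPa.
site R: 1012.7 mb = 1012.700 hPa.
Spread: 1042.800 − 1012.700 = 30.1 hPa.

30.1 hPa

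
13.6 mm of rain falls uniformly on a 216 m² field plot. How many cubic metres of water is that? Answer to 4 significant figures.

2.938 cubic metres

1 mm over 1 m² is 1 L, so volume = 13.6 × 216 = 2937.6 L = 2.938 m³.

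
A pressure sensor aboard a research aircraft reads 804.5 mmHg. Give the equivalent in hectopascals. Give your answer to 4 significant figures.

1073 hPa

1 mmHg = 1.33322 hPa, so 804.5 × 1.33322 = 1073 hPa.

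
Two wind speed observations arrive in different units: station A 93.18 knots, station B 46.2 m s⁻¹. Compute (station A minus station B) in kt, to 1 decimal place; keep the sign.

station B: 46.2 m/s = 89.806 kt.
Difference: 93.180 − 89.806 = 3.4 kt.

3.4 kt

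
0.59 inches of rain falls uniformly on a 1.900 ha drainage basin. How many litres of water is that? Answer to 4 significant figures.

284700 litres

Depth: 0.59 in × 25.4 = 14.986 mm.
Area: 1.900 ha = 19000 m².
1 mm over 1 m² is 1 L, so volume = 14.986 × 19000 = 284734 L ≈ 284700 L.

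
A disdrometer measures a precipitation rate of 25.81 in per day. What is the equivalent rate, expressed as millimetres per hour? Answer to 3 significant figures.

25.81 in/day × 25.4 mm/in × 0.0416667 day/hour = 27.3 mm/hour.

27.3 mm/hour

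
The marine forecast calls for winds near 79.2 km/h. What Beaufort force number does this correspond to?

Beaufort force 9

79.2 km/h = 22.0 m/s, which is Beaufort 9 (strong gale, 20.8–24.4 m/s).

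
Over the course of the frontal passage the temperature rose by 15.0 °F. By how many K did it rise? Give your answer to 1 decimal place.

8.3 K

For a temperature change the 32° offset cancels: ΔK = 15.0 × 0.5556 = 8.3 K.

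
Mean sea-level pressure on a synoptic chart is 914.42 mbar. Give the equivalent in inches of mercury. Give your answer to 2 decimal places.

1 mb = 0.02953 inHg, so 914.42 × 0.02953 = 27.00 inHg.

27.00 inHg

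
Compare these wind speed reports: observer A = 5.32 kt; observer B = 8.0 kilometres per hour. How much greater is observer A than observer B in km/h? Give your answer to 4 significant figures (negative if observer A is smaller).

1.853 km/h

observer A: 5.32 kt = 9.85264 km/h.
Difference: 9.85264 − 8.00000 = 1.853 km/h.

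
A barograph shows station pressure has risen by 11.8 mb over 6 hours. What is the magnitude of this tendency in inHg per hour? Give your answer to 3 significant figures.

0.0581 inHg per hour

11.8 mb / 6 h × 0.02953 inHg/mb = 0.0581 inHg/h.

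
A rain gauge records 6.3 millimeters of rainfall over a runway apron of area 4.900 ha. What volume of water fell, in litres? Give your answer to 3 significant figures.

Area: 4.900 ha = 49000 m².
1 mm over 1 m² is 1 L, so volume = 6.3 × 49000 = 308700 L ≈ 309000 L.

309000 litres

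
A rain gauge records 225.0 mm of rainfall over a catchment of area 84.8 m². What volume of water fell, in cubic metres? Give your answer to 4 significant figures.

1 mm over 1 m² is 1 L, so volume = 225 × 84.8 = 19080 L = 19.08 m³.

19.08 cubic metres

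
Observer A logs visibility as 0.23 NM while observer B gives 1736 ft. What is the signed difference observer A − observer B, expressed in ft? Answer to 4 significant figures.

-338.5 ft

observer A: 0.23 nmi = 1397.507 ft.
Difference: 1397.507 − 1736.000 = -338.5 ft.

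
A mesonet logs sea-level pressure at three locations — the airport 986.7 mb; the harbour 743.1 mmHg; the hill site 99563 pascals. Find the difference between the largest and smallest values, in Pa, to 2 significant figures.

890 Pa

the airport: 986.7 mb = 98670.00 Pa.
the harbour: 743.1 mmHg = 99071.87 Pa.
Spread: 99563.00 − 98670.00 = 890 Pa.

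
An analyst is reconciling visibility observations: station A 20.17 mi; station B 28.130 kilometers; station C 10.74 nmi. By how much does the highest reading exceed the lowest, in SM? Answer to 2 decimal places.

station B: 28.130 km = 17.4792 SM.
station C: 10.74 nmi = 12.3594 SM.
Spread: 20.1700 − 12.3594 = 7.81 SM.

7.81 SM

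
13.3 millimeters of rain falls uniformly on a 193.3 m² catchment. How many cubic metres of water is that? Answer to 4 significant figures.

1 mm over 1 m² is 1 L, so volume = 13.3 × 193.3 = 2570.89 L = 2.571 m³.

2.571 cubic metres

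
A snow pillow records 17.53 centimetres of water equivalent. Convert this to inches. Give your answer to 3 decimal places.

1 cm = 0.393701 in, so 17.53 × 0.393701 = 6.902 in.

6.902 in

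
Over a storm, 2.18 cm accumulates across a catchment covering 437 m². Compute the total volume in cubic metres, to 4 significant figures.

Depth: 2.18 cm × 10 = 21.8 mm.
1 mm over 1 m² is 1 L, so volume = 21.8 × 437 = 9526.6 L = 9.527 m³.

9.527 cubic metres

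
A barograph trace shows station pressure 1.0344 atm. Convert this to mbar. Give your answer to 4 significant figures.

1048 mb

1 atm = 1013.25 mb, so 1.0344 × 1013.25 = 1048 mb.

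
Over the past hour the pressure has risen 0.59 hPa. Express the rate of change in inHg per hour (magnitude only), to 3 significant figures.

0.59 hPa / 1 h × 0.02953 inHg/hPa = 0.0174 inHg/h.

0.0174 inHg per hour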